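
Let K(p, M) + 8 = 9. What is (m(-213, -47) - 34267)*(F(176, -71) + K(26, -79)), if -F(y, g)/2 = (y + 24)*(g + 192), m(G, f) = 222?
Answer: 1647743955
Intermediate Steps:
K(p, M) = 1 (K(p, M) = -8 + 9 = 1)
F(y, g) = -2*(24 + y)*(192 + g) (F(y, g) = -2*(y + 24)*(g + 192) = -2*(24 + y)*(192 + g))
(m(-213, -47) - 34267)*(F(176, -71) + K(26, -79)) = (222 - 34267)*((-9216 - 384*176 - 48*(-71) - 2*(-71)*176) + 1) = -34045*((-9216 - 67584 + 3408 + 24992) + 1) = -34045*(-48400 + 1) = -34045*(-48399) = 1647743955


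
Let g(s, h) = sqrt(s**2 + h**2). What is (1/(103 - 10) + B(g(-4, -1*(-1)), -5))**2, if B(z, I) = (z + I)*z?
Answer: 6178549/8649 - 15820*sqrt(17)/93 ≈ 12.994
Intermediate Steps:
g(s, h) = sqrt(h**2 + s**2)
B(z, I) = z*(I + z) (B(z, I) = (I + z)*z = z*(I + z))
(1/(103 - 10) + B(g(-4, -1*(-1)), -5))**2 = (1/(103 - 10) + sqrt((-1*(-1))**2 + (-4)**2)*(-5 + sqrt((-1*(-1))**2 + (-4)**2)))**2 = (1/93 + sqrt(1**2 + 16)*(-5 + sqrt(1**2 + 16)))**2 = (1/93 + sqrt(1 + 16)*(-5 + sqrt(1 + 16)))**2 = (1/93 + sqrt(17)*(-5 + sqrt(17)))**2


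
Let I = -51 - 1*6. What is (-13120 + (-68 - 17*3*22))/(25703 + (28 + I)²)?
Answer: -2385/4424 ≈ -0.53910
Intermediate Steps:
I = -57 (I = -51 - 6 = -57)
(-13120 + (-68 - 17*3*22))/(25703 + (28 + I)²) = (-13120 + (-68 - 17*3*22))/(25703 + (28 - 57)²) = (-13120 + (-68 - 51*22))/(25703 + (-29)²) = (-13120 + (-68 - 1122))/(25703 + 841) = (-13120 - 1190)/26544 = -14310*1/26544 = -2385/4424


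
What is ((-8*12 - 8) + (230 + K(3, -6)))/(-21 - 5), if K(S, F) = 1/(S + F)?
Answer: -29/6 ≈ -4.8333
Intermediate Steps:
K(S, F) = 1/(F + S)
((-8*12 - 8) + (230 + K(3, -6)))/(-21 - 5) = ((-8*12 - 8) + (230 + 1/(-6 + 3)))/(-21 - 5) = ((-96 - 8) + (230 + 1/(-3)))/(-26) = (-104 + (230 - ⅓))*(-1/26) = (-104 + 689/3)*(-1/26) = (377/3)*(-1/26) = -29/6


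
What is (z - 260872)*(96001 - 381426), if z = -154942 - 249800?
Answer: 189982875950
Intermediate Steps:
z = -404742
(z - 260872)*(96001 - 381426) = (-404742 - 260872)*(96001 - 381426) = -665614*(-285425) = 189982875950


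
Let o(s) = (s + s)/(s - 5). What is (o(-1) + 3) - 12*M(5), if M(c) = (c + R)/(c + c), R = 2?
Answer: -76/15 ≈ -5.0667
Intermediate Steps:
o(s) = 2*s/(-5 + s) (o(s) = (2*s)/(-5 + s) = 2*s/(-5 + s))
M(c) = (2 + c)/(2*c) (M(c) = (c + 2)/(c + c) = (2 + c)/((2*c)) = (2 + c)*(1/(2*c)) = (2 + c)/(2*c))
(o(-1) + 3) - 12*M(5) = (2*(-1)/(-5 - 1) + 3) - 6*(2 + 5)/5 = (2*(-1)/(-6) + 3) - 6*7/5 = (2*(-1)*(-⅙) + 3) - 12*7/10 = (⅓ + 3) - 42/5 = 10/3 - 42/5 = -76/15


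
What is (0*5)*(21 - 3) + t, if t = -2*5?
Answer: -10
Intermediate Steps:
t = -10
(0*5)*(21 - 3) + t = (0*5)*(21 - 3) - 10 = 0*18 - 10 = 0 - 10 = -10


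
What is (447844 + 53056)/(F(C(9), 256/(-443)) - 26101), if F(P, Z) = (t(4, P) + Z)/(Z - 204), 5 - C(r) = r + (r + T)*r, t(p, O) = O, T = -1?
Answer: -2837222825/147840469 ≈ -19.191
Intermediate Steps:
C(r) = 5 - r - r*(-1 + r) (C(r) = 5 - (r + (r - 1)*r) = 5 - (r + (-1 + r)*r) = 5 - (r + r*(-1 + r)) = 5 + (-r - r*(-1 + r)) = 5 - r - r*(-1 + r))
F(P, Z) = (P + Z)/(-204 + Z) (F(P, Z) = (P + Z)/(Z - 204) = (P + Z)/(-204 + Z))
(447844 + 53056)/(F(C(9), 256/(-443)) - 26101) = (447844 + 53056)/(((5 - 1*9**2) + 256/(-443))/(-204 + 256/(-443)) - 26101) = 500900/(((5 - 1*81) + 256*(-1/443))/(-204 + 256*(-1/443)) - 26101) = 500900/(((5 - 81) - 256/443)/(-204 - 256/443) - 26101) = 500900/((-76 - 256/443)/(-90628/443) - 26101) = 500900/(-443/90628*(-33924/443) - 26101) = 500900/(8481/22657 - 26101) = 500900/(-591361876/22657) = 500900*(-22657/591361876) = -2837222825/147840469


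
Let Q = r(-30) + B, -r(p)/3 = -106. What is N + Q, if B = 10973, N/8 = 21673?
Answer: 184675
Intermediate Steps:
N = 173384 (N = 8*21673 = 173384)
r(p) = 318 (r(p) = -3*(-106) = 318)
Q = 11291 (Q = 318 + 10973 = 11291)
N + Q = 173384 + 11291 = 184675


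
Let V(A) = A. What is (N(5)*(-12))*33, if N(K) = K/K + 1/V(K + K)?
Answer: -2178/5 ≈ -435.60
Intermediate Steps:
N(K) = 1 + 1/(2*K) (N(K) = K/K + 1/(K + K) = 1 + 1/(2*K))
(N(5)*(-12))*33 = (((½ + 5)/5)*(-12))*33 = (((⅕)*(11/2))*(-12))*33 = ((11/10)*(-12))*33 = -66/5*33 = -2178/5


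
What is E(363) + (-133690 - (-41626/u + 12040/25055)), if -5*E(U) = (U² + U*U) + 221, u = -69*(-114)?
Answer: -18371746026572/98541315 ≈ -1.8644e+5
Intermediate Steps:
u = 7866
E(U) = -221/5 - 2*U²/5 (E(U) = -((U² + U*U) + 221)/5 = -((U² + U²) + 221)/5 = -(2*U² + 221)/5 = -(221 + 2*U²)/5 = -221/5 - 2*U²/5)
E(363) + (-133690 - (-41626/u + 12040/25055)) = (-221/5 - ⅖*363²) + (-133690 - (-41626/7866 + 12040/25055)) = (-221/5 - ⅖*131769) + (-133690 - (-41626*1/7866 + 12040*(1/25055))) = (-221/5 - 263538/5) + (-133690 - (-20813/3933 + 2408/5011)) = -263759/5 + (-133690 - 1*(-94823279/19708263)) = -263759/5 + (-133690 + 94823279/19708263) = -263759/5 - 2634702857191/19708263 = -18371746026572/98541315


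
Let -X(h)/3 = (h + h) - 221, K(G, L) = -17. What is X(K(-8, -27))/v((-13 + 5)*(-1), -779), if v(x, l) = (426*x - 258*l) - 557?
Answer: 765/203833 ≈ 0.0037531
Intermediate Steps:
v(x, l) = -557 - 258*l + 426*x (v(x, l) = (-258*l + 426*x) - 557 = -557 - 258*l + 426*x)
X(h) = 663 - 6*h (X(h) = -3*((h + h) - 221) = -3*(2*h - 221) = -3*(-221 + 2*h) = 663 - 6*h)
X(K(-8, -27))/v((-13 + 5)*(-1), -779) = (663 - 6*(-17))/(-557 - 258*(-779) + 426*((-13 + 5)*(-1))) = (663 + 102)/(-557 + 200982 + 426*(-8*(-1))) = 765/(-557 + 200982 + 426*8) = 765/(-557 + 200982 + 3408) = 765/203833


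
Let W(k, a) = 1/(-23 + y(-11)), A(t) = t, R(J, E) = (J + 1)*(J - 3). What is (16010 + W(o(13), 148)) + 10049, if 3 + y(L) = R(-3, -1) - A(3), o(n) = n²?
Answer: 443002/17 ≈ 26059.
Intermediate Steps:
R(J, E) = (1 + J)*(-3 + J)
y(L) = 6 (y(L) = -3 + ((-3 + (-3)² - 2*(-3)) - 1*3) = -3 + ((-3 + 9 + 6) - 3) = -3 + (12 - 3) = -3 + 9 = 6)
W(k, a) = -1/17 (W(k, a) = 1/(-23 + 6) = 1/(-17) = -1/17)
(16010 + W(o(13), 148)) + 10049 = (16010 - 1/17) + 10049 = 272169/17 + 10049 = 443002/17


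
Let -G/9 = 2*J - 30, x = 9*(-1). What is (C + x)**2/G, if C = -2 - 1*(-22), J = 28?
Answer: -121/234 ≈ -0.51709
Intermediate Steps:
C = 20 (C = -2 + 22 = 20)
x = -9
G = -234 (G = -9*(2*28 - 30) = -9*(56 - 30) = -9*26 = -234)
(C + x)**2/G = (20 - 9)**2/(-234) = 11**2*(-1/234) = 121*(-1/234) = -121/234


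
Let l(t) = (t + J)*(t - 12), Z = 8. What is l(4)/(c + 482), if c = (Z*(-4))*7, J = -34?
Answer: 40/43 ≈ 0.93023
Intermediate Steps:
l(t) = (-34 + t)*(-12 + t) (l(t) = (t - 34)*(t - 12) = (-34 + t)*(-12 + t))
c = -224 (c = (8*(-4))*7 = -32*7 = -224)
l(4)/(c + 482) = (408 + 4² - 46*4)/(-224 + 482) = (408 + 16 - 184)/258 = 240*(1/258) = 40/43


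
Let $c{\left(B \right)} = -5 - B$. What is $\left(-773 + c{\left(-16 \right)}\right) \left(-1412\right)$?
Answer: $1075944$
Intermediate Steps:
$\left(-773 + c{\left(-16 \right)}\right) \left(-1412\right) = \left(-773 - -11\right) \left(-1412\right) = \left(-773 + \left(-5 + 16\right)\right) \left(-1412\right) = \left(-773 + 11\right) \left(-1412\right) = \left(-762\right) \left(-1412\right) = 1075944$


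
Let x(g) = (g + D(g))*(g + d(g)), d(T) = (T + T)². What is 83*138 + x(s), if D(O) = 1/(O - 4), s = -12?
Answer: 18603/4 ≈ 4650.8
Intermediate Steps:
d(T) = 4*T² (d(T) = (2*T)² = 4*T²)
D(O) = 1/(-4 + O)
x(g) = (g + 1/(-4 + g))*(g + 4*g²)
83*138 + x(s) = 83*138 + (-12 - 15*(-12)³ + 4*(-12)⁴)/(-4 - 12) = 11454 + (-12 - 15*(-1728) + 4*20736)/(-16) = 11454 - (-12 + 25920 + 82944)/16 = 11454 - 1/16*108852 = 11454 - 27213/4 = 18603/4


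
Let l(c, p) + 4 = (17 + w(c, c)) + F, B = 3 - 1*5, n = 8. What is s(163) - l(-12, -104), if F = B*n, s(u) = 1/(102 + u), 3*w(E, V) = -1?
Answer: 2653/795 ≈ 3.3371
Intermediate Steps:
B = -2 (B = 3 - 5 = -2)
w(E, V) = -⅓ (w(E, V) = (⅓)*(-1) = -⅓)
F = -16 (F = -2*8 = -16)
l(c, p) = -10/3 (l(c, p) = -4 + ((17 - ⅓) - 16) = -4 + (50/3 - 16) = -4 + ⅔ = -10/3)
s(163) - l(-12, -104) = 1/(102 + 163) - 1*(-10/3) = 1/265 + 10/3 = 2653/795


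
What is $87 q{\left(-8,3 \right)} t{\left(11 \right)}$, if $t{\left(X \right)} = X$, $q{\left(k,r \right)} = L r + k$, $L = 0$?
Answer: $-7656$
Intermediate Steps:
$q{\left(k,r \right)} = k$ ($q{\left(k,r \right)} = 0 r + k = 0 + k = k$)
$87 q{\left(-8,3 \right)} t{\left(11 \right)} = 87 \left(-8\right) 11 = \left(-696\right) 11 = -7656$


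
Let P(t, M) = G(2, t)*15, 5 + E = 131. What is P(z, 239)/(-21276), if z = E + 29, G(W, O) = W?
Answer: -5/3546 ≈ -0.0014100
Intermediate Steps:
E = 126 (E = -5 + 131 = 126)
z = 155 (z = 126 + 29 = 155)
P(t, M) = 30 (P(t, M) = 2*15 = 30)
P(z, 239)/(-21276) = 30/(-21276) = 30*(-1/21276) = -5/3546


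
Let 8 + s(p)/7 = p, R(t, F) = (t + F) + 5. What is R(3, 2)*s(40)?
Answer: 2240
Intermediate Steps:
R(t, F) = 5 + F + t (R(t, F) = (F + t) + 5 = 5 + F + t)
s(p) = -56 + 7*p
R(3, 2)*s(40) = (5 + 2 + 3)*(-56 + 7*40) = 10*(-56 + 280) = 10*224 = 2240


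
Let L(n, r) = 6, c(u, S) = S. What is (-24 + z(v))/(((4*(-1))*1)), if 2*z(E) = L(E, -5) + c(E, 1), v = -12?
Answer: 41/8 ≈ 5.1250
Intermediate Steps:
z(E) = 7/2 (z(E) = (6 + 1)/2 = (½)*7 = 7/2)
(-24 + z(v))/(((4*(-1))*1)) = (-24 + 7/2)/(((4*(-1))*1)) = -41/(2*((-4*1))) = -41/2/(-4) = -41/2*(-¼) = 41/8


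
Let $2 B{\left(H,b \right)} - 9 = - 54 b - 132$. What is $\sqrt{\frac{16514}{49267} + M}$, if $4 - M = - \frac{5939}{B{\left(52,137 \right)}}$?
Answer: $\frac{2 \sqrt{94594121245807293}}{370537107} \approx 1.6601$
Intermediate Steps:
$B{\left(H,b \right)} = - \frac{123}{2} - 27 b$ ($B{\left(H,b \right)} = \frac{9}{2} + \frac{- 54 b - 132}{2} = \frac{9}{2} + \frac{-132 - 54 b}{2} = \frac{9}{2} - \left(66 + 27 b\right) = - \frac{123}{2} - 27 b$)
$M = \frac{18206}{7521}$ ($M = 4 - - \frac{5939}{- \frac{123}{2} - 3699} = 4 - - \frac{5939}{- \frac{7521}{2}} = 4 - \left(-5939\right) \left(- \frac{2}{7521}\right) = 4 - \frac{11878}{7521} = \frac{18206}{7521} \approx 2.4207$)
$\sqrt{\frac{16514}{49267} + M} = \sqrt{\frac{16514}{49267} + \frac{18206}{7521}} = \sqrt{\frac{1021156796}{370537107}} = \frac{2 \sqrt{94594121245807293}}{370537107}$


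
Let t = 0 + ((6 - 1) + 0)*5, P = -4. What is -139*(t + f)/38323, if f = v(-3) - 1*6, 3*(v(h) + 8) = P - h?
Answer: -4448/114969 ≈ -0.038689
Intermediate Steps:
t = 25 (t = 0 + (5 + 0)*5 = 0 + 5*5 = 0 + 25 = 25)
v(h) = -28/3 - h/3 (v(h) = -8 + (-4 - h)/3 = -8 + (-4/3 - h/3) = -28/3 - h/3)
f = -43/3 (f = (-28/3 - 1/3*(-3)) - 1*6 = (-28/3 + 1) - 6 = -25/3 - 6 = -43/3 ≈ -14.333)
-139*(t + f)/38323 = -139*(25 - 43/3)/38323 = -139*32/3*(1/38323) = -4448/3*1/38323 = -4448/114969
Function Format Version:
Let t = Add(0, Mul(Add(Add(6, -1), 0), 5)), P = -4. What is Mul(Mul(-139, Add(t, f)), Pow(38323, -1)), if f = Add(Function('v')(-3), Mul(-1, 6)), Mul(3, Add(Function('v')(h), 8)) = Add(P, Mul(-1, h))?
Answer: Rational(-4448, 114969) ≈ -0.038689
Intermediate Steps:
t = 25 (t = Add(0, Mul(Add(5, 0), 5)) = Add(0, Mul(5, 5)) = Add(0, 25) = 25)
Function('v')(h) = Add(Rational(-28, 3), Mul(Rational(-1, 3), h)) (Function('v')(h) = Add(-8, Mul(Rational(1, 3), Add(-4, Mul(-1, h)))) = Add(-8, Add(Rational(-4, 3), Mul(Rational(-1, 3), h))) = Add(Rational(-28, 3), Mul(Rational(-1, 3), h)))
f = Rational(-43, 3) (f = Add(Add(Rational(-28, 3), Mul(Rational(-1, 3), -3)), Mul(-1, 6)) = Add(Add(Rational(-28, 3), 1), -6) = Add(Rational(-25, 3), -6) = Rational(-43, 3) ≈ -14.333)
Mul(Mul(-139, Add(t, f)), Pow(38323, -1)) = Mul(Mul(-139, Add(25, Rational(-43, 3))), Pow(38323, -1)) = Mul(Mul(-139, Rational(32, 3)), Rational(1, 38323)) = Mul(Rational(-4448, 3), Rational(1, 38323)) = Rational(-4448, 114969)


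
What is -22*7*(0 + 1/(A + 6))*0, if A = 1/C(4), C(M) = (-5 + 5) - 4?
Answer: 0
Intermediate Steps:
C(M) = -4 (C(M) = 0 - 4 = -4)
A = -1/4 (A = 1/(-4) = -1/4 ≈ -0.25000)
-22*7*(0 + 1/(A + 6))*0 = -22*7*(0 + 1/(-1/4 + 6))*0 = -22*7*(0 + 1/(23/4))*0 = -22*7*(0 + 4/23)*0 = -22*7*(4/23)*0 = -616*0/23 = -22*0 = 0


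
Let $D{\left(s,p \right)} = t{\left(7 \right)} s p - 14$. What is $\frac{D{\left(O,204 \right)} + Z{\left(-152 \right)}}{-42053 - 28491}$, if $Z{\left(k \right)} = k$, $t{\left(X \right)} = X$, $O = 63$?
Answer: $- \frac{44899}{35272} \approx -1.2729$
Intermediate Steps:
$D{\left(s,p \right)} = -14 + 7 p s$ ($D{\left(s,p \right)} = 7 s p - 14 = 7 p s - 14 = -14 + 7 p s$)
$\frac{D{\left(O,204 \right)} + Z{\left(-152 \right)}}{-42053 - 28491} = \frac{\left(-14 + 7 \cdot 204 \cdot 63\right) - 152}{-42053 - 28491} = \frac{\left(-14 + 89964\right) - 152}{-70544} = \left(89950 - 152\right) \left(- \frac{1}{70544}\right) = 89798 \left(- \frac{1}{70544}\right) = - \frac{44899}{35272}$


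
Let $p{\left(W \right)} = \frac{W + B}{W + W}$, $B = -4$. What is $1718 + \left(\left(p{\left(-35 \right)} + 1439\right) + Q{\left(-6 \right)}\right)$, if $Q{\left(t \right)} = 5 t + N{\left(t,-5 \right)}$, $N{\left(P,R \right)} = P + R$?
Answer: $\frac{218159}{70} \approx 3116.6$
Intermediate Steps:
$p{\left(W \right)} = \frac{-4 + W}{2 W}$ ($p{\left(W \right)} = \frac{W - 4}{W + W} = \frac{-4 + W}{2 W}$)
$Q{\left(t \right)} = -5 + 6 t$ ($Q{\left(t \right)} = 5 t + \left(t - 5\right) = 5 t + \left(-5 + t\right) = -5 + 6 t$)
$1718 + \left(\left(p{\left(-35 \right)} + 1439\right) + Q{\left(-6 \right)}\right) = 1718 + \left(\left(\frac{-4 - 35}{2 \left(-35\right)} + 1439\right) + \left(-5 + 6 \left(-6\right)\right)\right) = 1718 + \left(\left(\frac{1}{2} \left(- \frac{1}{35}\right) \left(-39\right) + 1439\right) - 41\right) = 1718 + \left(\left(\frac{39}{70} + 1439\right) - 41\right) = 1718 + \left(\frac{100769}{70} - 41\right) = 1718 + \frac{97899}{70} = \frac{218159}{70}$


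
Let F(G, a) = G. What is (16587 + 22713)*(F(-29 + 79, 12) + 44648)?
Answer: 1756631400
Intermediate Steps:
(16587 + 22713)*(F(-29 + 79, 12) + 44648) = (16587 + 22713)*((-29 + 79) + 44648) = 39300*(50 + 44648) = 39300*44698 = 1756631400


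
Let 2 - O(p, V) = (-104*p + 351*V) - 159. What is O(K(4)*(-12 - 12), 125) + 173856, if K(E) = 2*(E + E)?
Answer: 90206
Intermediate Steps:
K(E) = 4*E (K(E) = 2*(2*E) = 4*E)
O(p, V) = 161 - 351*V + 104*p (O(p, V) = 2 - ((-104*p + 351*V) - 159) = 2 - (-159 - 104*p + 351*V) = 2 + (159 - 351*V + 104*p) = 161 - 351*V + 104*p)
O(K(4)*(-12 - 12), 125) + 173856 = (161 - 351*125 + 104*((4*4)*(-12 - 12))) + 173856 = (161 - 43875 + 104*(16*(-24))) + 173856 = (161 - 43875 + 104*(-384)) + 173856 = (161 - 43875 - 39936) + 173856 = -83650 + 173856 = 90206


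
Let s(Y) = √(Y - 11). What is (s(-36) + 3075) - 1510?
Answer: 1565 + I*√47 ≈ 1565.0 + 6.8557*I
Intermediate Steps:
s(Y) = √(-11 + Y)
(s(-36) + 3075) - 1510 = (√(-11 - 36) + 3075) - 1510 = (√(-47) + 3075) - 1510 = (I*√47 + 3075) - 1510 = (3075 + I*√47) - 1510 = 1565 + I*√47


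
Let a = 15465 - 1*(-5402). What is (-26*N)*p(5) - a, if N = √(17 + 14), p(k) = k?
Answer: -20867 - 130*√31 ≈ -21591.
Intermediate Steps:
N = √31 ≈ 5.5678
a = 20867 (a = 15465 + 5402 = 20867)
(-26*N)*p(5) - a = -26*√31*5 - 1*20867 = -130*√31 - 20867 = -20867 - 130*√31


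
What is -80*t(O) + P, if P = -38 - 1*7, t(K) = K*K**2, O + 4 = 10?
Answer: -17325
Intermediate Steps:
O = 6 (O = -4 + 10 = 6)
t(K) = K**3
P = -45 (P = -38 - 7 = -45)
-80*t(O) + P = -80*6**3 - 45 = -80*216 - 45 = -17280 - 45 = -17325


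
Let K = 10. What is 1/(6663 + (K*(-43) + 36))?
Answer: 1/6269 ≈ 0.00015952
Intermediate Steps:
1/(6663 + (K*(-43) + 36)) = 1/(6663 + (10*(-43) + 36)) = 1/(6663 + (-430 + 36)) = 1/(6663 - 394) = 1/6269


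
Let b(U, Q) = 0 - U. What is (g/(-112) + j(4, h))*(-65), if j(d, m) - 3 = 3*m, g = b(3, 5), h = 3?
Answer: -87555/112 ≈ -781.74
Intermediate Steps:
b(U, Q) = -U
g = -3 (g = -1*3 = -3)
j(d, m) = 3 + 3*m
(g/(-112) + j(4, h))*(-65) = (-3/(-112) + (3 + 3*3))*(-65) = (-3*(-1/112) + (3 + 9))*(-65) = (3/112 + 12)*(-65) = (1347/112)*(-65) = -87555/112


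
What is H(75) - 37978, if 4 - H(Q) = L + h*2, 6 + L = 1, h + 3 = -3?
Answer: -37957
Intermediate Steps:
h = -6 (h = -3 - 3 = -6)
L = -5 (L = -6 + 1 = -5)
H(Q) = 21 (H(Q) = 4 - (-5 - 6*2) = 4 - (-5 - 12) = 4 - 1*(-17) = 4 + 17 = 21)
H(75) - 37978 = 21 - 37978 = -37957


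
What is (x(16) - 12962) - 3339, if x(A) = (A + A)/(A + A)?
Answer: -16300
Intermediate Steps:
x(A) = 1 (x(A) = (2*A)/((2*A)) = (2*A)*(1/(2*A)) = 1)
(x(16) - 12962) - 3339 = (1 - 12962) - 3339 = -12961 - 3339 = -16300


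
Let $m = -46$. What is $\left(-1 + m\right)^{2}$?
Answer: $2209$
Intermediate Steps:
$\left(-1 + m\right)^{2} = \left(-1 - 46\right)^{2} = \left(-47\right)^{2} = 2209$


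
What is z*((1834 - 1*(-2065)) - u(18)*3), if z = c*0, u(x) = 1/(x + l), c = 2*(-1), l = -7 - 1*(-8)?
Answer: 0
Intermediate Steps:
l = 1 (l = -7 + 8 = 1)
c = -2
u(x) = 1/(1 + x) (u(x) = 1/(x + 1) = 1/(1 + x))
z = 0 (z = -2*0 = 0)
z*((1834 - 1*(-2065)) - u(18)*3) = 0*((1834 - 1*(-2065)) - 3/(1 + 18)) = 0*((1834 + 2065) - 3/19) = 0*(3899 - 3/19) = 0*(74078/19) = 0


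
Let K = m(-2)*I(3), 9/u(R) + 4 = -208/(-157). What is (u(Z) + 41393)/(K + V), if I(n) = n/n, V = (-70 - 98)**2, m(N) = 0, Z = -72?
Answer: 5794549/3951360 ≈ 1.4665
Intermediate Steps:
u(R) = -471/140 (u(R) = 9/(-4 - 208/(-157)) = 9/(-4 - 208*(-1/157)) = 9/(-4 + 208/157) = 9/(-420/157) = 9*(-157/420) = -471/140)
V = 28224 (V = (-168)**2 = 28224)
I(n) = 1
K = 0 (K = 0*1 = 0)
(u(Z) + 41393)/(K + V) = (-471/140 + 41393)/(0 + 28224) = (5794549/140)/28224 = (5794549/140)*(1/28224) = 5794549/3951360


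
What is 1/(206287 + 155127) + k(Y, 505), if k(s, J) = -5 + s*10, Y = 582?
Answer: 2101622411/361414 ≈ 5815.0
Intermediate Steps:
k(s, J) = -5 + 10*s
1/(206287 + 155127) + k(Y, 505) = 1/(206287 + 155127) + (-5 + 10*582) = 1/361414 + (-5 + 5820) = 1/361414 + 5815 = 2101622411/361414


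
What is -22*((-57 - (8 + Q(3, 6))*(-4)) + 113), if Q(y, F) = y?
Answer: -2200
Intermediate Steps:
-22*((-57 - (8 + Q(3, 6))*(-4)) + 113) = -22*((-57 - (8 + 3)*(-4)) + 113) = -22*((-57 - 11*(-4)) + 113) = -22*((-57 - 1*(-44)) + 113) = -22*((-57 + 44) + 113) = -22*(-13 + 113) = -22*100 = -2200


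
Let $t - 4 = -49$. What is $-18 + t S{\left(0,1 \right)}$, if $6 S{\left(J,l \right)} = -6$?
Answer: $27$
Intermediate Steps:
$t = -45$ ($t = 4 - 49 = -45$)
$S{\left(J,l \right)} = -1$ ($S{\left(J,l \right)} = \frac{1}{6} \left(-6\right) = -1$)
$-18 + t S{\left(0,1 \right)} = -18 - -45 = -18 + 45 = 27$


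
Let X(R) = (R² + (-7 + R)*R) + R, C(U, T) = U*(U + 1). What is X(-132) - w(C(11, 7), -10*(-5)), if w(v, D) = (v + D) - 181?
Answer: 35639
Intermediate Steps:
C(U, T) = U*(1 + U)
w(v, D) = -181 + D + v (w(v, D) = (D + v) - 181 = -181 + D + v)
X(R) = R + R² + R*(-7 + R) (X(R) = (R² + R*(-7 + R)) + R = R + R² + R*(-7 + R))
X(-132) - w(C(11, 7), -10*(-5)) = 2*(-132)*(-3 - 132) - (-181 - 10*(-5) + 11*(1 + 11)) = 2*(-132)*(-135) - (-181 + 50 + 11*12) = 35640 - (-181 + 50 + 132) = 35640 - 1*1 = 35640 - 1 = 35639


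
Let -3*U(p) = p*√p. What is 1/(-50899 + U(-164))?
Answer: -458091/23320784753 - 984*I*√41/23320784753 ≈ -1.9643e-5 - 2.7017e-7*I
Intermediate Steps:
U(p) = -p^(3/2)/3 (U(p) = -p*√p/3 = -p^(3/2)/3)
1/(-50899 + U(-164)) = 1/(-50899 - (-328)*I*√41/3) = 1/(-50899 + 328*I*√41/3)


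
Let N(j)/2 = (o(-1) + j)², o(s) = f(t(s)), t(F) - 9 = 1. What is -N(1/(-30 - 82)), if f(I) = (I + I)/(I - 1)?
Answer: -4977361/508032 ≈ -9.7973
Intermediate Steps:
t(F) = 10 (t(F) = 9 + 1 = 10)
f(I) = 2*I/(-1 + I) (f(I) = (2*I)/(-1 + I) = 2*I/(-1 + I))
o(s) = 20/9 (o(s) = 2*10/(-1 + 10) = 2*10/9 = 2*10*(⅑) = 20/9)
N(j) = 2*(20/9 + j)²
-N(1/(-30 - 82)) = -2*(20 + 9/(-30 - 82))²/81 = -2*(20 + 9/(-112))²/81 = -2*(20 + 9*(-1/112))²/81 = -2*(20 - 9/112)²/81 = -2*(2231/112)²/81 = -2*4977361/(81*12544) = -1*4977361/508032 = -4977361/508032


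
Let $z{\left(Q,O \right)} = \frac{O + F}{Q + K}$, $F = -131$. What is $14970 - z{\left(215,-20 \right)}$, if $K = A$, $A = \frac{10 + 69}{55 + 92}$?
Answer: $\frac{474331677}{31684} \approx 14971.0$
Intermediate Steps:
$A = \frac{79}{147} \approx 0.53741$
$K = \frac{79}{147} \approx 0.53741$
$z{\left(Q,O \right)} = \frac{-131 + O}{\frac{79}{147} + Q}$ ($z{\left(Q,O \right)} = \frac{O - 131}{Q + \frac{79}{147}} = \frac{-131 + O}{\frac{79}{147} + Q}$)
$14970 - z{\left(215,-20 \right)} = 14970 - \frac{147 \left(-131 - 20\right)}{79 + 147 \cdot 215} = 14970 - 147 \frac{1}{79 + 31605} \left(-151\right) = 14970 - 147 \cdot \frac{1}{31684} \left(-151\right) = 14970 - - \frac{22197}{31684} = 14970 + \frac{22197}{31684} = \frac{474331677}{31684}$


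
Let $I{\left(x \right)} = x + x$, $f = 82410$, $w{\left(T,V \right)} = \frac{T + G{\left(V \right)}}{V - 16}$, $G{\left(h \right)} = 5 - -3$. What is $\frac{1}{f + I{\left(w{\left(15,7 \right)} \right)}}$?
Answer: $\frac{9}{741644} \approx 1.2135 \cdot 10^{-5}$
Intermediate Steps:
$G{\left(h \right)} = 8$ ($G{\left(h \right)} = 5 + 3 = 8$)
$w{\left(T,V \right)} = \frac{8 + T}{-16 + V}$ ($w{\left(T,V \right)} = \frac{T + 8}{V - 16} = \frac{8 + T}{-16 + V}$)
$I{\left(x \right)} = 2 x$
$\frac{1}{f + I{\left(w{\left(15,7 \right)} \right)}} = \frac{1}{82410 + 2 \frac{8 + 15}{-16 + 7}} = \frac{1}{82410 + 2 \frac{1}{-9} \cdot 23} = \frac{1}{82410 + 2 \left(\left(- \frac{1}{9}\right) 23\right)} = \frac{1}{82410 + 2 \left(- \frac{23}{9}\right)} = \frac{1}{82410 - \frac{46}{9}} = \frac{1}{\frac{741644}{9}} = \frac{9}{741644}$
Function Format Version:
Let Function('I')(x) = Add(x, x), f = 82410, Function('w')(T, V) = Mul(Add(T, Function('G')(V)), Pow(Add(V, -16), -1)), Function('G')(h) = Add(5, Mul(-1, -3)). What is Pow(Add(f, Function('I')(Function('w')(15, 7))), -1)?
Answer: Rational(9, 741644) ≈ 1.2135e-5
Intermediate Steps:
Function('G')(h) = 8 (Function('G')(h) = Add(5, 3) = 8)
Function('w')(T, V) = Mul(Pow(Add(-16, V), -1), Add(8, T)) (Function('w')(T, V) = Mul(Add(T, 8), Pow(Add(V, -16), -1)) = Mul(Add(8, T), Pow(Add(-16, V), -1)) = Mul(Pow(Add(-16, V), -1), Add(8, T)))
Function('I')(x) = Mul(2, x)
Pow(Add(f, Function('I')(Function('w')(15, 7))), -1) = Pow(Add(82410, Mul(2, Mul(Pow(Add(-16, 7), -1), Add(8, 15)))), -1) = Pow(Add(82410, Mul(2, Mul(Pow(-9, -1), 23))), -1) = Pow(Add(82410, Mul(2, Mul(Rational(-1, 9), 23))), -1) = Pow(Add(82410, Mul(2, Rational(-23, 9))), -1) = Pow(Add(82410, Rational(-46, 9)), -1) = Pow(Rational(741644, 9), -1) = Rational(9, 741644)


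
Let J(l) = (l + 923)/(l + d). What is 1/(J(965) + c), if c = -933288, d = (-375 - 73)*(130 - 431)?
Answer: -135813/126752641256 ≈ -1.0715e-6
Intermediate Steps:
d = 134848 (d = -448*(-301) = 134848)
J(l) = (923 + l)/(134848 + l) (J(l) = (l + 923)/(l + 134848) = (923 + l)/(134848 + l))
1/(J(965) + c) = 1/((923 + 965)/(134848 + 965) - 933288) = 1/(1888/135813 - 933288) = 1/(-126752641256/135813) = -135813/126752641256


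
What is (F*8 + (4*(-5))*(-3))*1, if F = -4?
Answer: 28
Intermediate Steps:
(F*8 + (4*(-5))*(-3))*1 = (-4*8 + (4*(-5))*(-3))*1 = (-32 - 20*(-3))*1 = (-32 + 60)*1 = 28*1 = 28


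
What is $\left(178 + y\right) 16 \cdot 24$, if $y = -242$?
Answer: $-24576$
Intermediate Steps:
$\left(178 + y\right) 16 \cdot 24 = \left(178 - 242\right) 16 \cdot 24 = \left(-64\right) 384 = -24576$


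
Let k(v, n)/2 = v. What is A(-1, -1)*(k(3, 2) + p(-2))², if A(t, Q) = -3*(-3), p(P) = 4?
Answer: 900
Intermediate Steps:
k(v, n) = 2*v
A(t, Q) = 9
A(-1, -1)*(k(3, 2) + p(-2))² = 9*(2*3 + 4)² = 9*(6 + 4)² = 9*10² = 9*100 = 900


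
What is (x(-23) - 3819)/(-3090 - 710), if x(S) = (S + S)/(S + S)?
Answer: 1909/1900 ≈ 1.0047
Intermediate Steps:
x(S) = 1 (x(S) = (2*S)/((2*S)) = (2*S)*(1/(2*S)) = 1)
(x(-23) - 3819)/(-3090 - 710) = (1 - 3819)/(-3090 - 710) = -3818/(-3800) = -3818*(-1/3800) = 1909/1900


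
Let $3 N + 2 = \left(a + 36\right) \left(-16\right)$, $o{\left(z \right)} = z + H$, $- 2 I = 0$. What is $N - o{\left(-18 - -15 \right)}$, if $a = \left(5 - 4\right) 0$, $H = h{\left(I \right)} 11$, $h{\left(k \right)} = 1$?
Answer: $- \frac{602}{3} \approx -200.67$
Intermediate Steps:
$I = 0$ ($I = \left(- \frac{1}{2}\right) 0 = 0$)
$H = 11$ ($H = 1 \cdot 11 = 11$)
$a = 0$ ($a = 1 \cdot 0 = 0$)
$o{\left(z \right)} = 11 + z$ ($o{\left(z \right)} = z + 11 = 11 + z$)
$N = - \frac{578}{3}$ ($N = - \frac{2}{3} + \frac{\left(0 + 36\right) \left(-16\right)}{3} = - \frac{2}{3} + \frac{36 \left(-16\right)}{3} = - \frac{2}{3} + \frac{1}{3} \left(-576\right) = - \frac{2}{3} - 192 = - \frac{578}{3} \approx -192.67$)
$N - o{\left(-18 - -15 \right)} = - \frac{578}{3} - \left(11 - 3\right) = - \frac{578}{3} - 8 = - \frac{602}{3}$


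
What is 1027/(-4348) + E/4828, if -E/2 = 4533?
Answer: -11094331/5248036 ≈ -2.1140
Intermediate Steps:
E = -9066 (E = -2*4533 = -9066)
1027/(-4348) + E/4828 = 1027/(-4348) - 9066/4828 = 1027*(-1/4348) - 9066*1/4828 = -1027/4348 - 4533/2414 = -11094331/5248036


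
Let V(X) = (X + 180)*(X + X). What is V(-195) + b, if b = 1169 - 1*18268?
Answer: -11249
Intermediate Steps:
b = -17099 (b = 1169 - 18268 = -17099)
V(X) = 2*X*(180 + X) (V(X) = (180 + X)*(2*X) = 2*X*(180 + X))
V(-195) + b = 2*(-195)*(180 - 195) - 17099 = 2*(-195)*(-15) - 17099 = 5850 - 17099 = -11249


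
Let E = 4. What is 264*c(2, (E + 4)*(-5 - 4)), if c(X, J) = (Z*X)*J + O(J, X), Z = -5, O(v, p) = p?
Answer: 190608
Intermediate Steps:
c(X, J) = X - 5*J*X (c(X, J) = (-5*X)*J + X = -5*J*X + X = X - 5*J*X)
264*c(2, (E + 4)*(-5 - 4)) = 264*(2*(1 - 5*(4 + 4)*(-5 - 4))) = 264*(2*(1 - 40*(-9))) = 264*(2*(1 - 5*(-72))) = 264*(2*(1 + 360)) = 264*(2*361) = 264*722 = 190608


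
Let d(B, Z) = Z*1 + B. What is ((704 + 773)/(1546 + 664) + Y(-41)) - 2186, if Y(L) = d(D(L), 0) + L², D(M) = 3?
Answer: -1107943/2210 ≈ -501.33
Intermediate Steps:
d(B, Z) = B + Z (d(B, Z) = Z + B = B + Z)
Y(L) = 3 + L² (Y(L) = (3 + 0) + L² = 3 + L²)
((704 + 773)/(1546 + 664) + Y(-41)) - 2186 = ((704 + 773)/(1546 + 664) + (3 + (-41)²)) - 2186 = (1477/2210 + (3 + 1681)) - 2186 = (1477*(1/2210) + 1684) - 2186 = (1477/2210 + 1684) - 2186 = 3723117/2210 - 2186 = -1107943/2210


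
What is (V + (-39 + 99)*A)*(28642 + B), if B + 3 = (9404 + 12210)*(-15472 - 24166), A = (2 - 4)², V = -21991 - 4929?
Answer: 22856945241240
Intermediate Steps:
V = -26920
A = 4 (A = (-2)² = 4)
B = -856735735 (B = -3 + (9404 + 12210)*(-15472 - 24166) = -3 + 21614*(-39638) = -3 - 856735732 = -856735735)
(V + (-39 + 99)*A)*(28642 + B) = (-26920 + (-39 + 99)*4)*(28642 - 856735735) = (-26920 + 60*4)*(-856707093) = (-26920 + 240)*(-856707093) = -26680*(-856707093) = 22856945241240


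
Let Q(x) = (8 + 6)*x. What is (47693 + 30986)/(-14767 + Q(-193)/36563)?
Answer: -2876740277/539928523 ≈ -5.3280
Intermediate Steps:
Q(x) = 14*x
(47693 + 30986)/(-14767 + Q(-193)/36563) = (47693 + 30986)/(-14767 + (14*(-193))/36563) = 78679/(-14767 - 2702*1/36563) = 78679/(-14767 - 2702/36563) = 78679/(-539928523/36563) = 78679*(-36563/539928523) = -2876740277/539928523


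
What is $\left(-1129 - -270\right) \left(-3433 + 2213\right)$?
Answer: $1047980$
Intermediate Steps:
$\left(-1129 - -270\right) \left(-3433 + 2213\right) = \left(-1129 + 270\right) \left(-1220\right) = \left(-859\right) \left(-1220\right) = 1047980$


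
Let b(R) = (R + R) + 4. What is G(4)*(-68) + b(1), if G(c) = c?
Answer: -266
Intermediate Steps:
b(R) = 4 + 2*R (b(R) = 2*R + 4 = 4 + 2*R)
G(4)*(-68) + b(1) = 4*(-68) + (4 + 2*1) = -272 + (4 + 2) = -272 + 6 = -266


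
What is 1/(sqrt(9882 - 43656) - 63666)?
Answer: -10611/675565555 - I*sqrt(33774)/4053393330 ≈ -1.5707e-5 - 4.5339e-8*I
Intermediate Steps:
1/(sqrt(9882 - 43656) - 63666) = 1/(sqrt(-33774) - 63666) = 1/(I*sqrt(33774) - 63666) = 1/(-63666 + I*sqrt(33774))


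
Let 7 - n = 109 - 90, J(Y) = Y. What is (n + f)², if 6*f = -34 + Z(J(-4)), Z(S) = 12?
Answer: 2209/9 ≈ 245.44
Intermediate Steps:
f = -11/3 (f = (-34 + 12)/6 = (⅙)*(-22) = -11/3 ≈ -3.6667)
n = -12 (n = 7 - (109 - 90) = 7 - 1*19 = 7 - 19 = -12)
(n + f)² = (-12 - 11/3)² = (-47/3)² = 2209/9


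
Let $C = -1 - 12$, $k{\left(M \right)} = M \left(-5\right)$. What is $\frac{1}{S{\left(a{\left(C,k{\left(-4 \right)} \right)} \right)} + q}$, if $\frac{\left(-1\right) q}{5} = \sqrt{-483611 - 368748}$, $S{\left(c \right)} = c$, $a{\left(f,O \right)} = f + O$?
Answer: $\frac{7}{21309024} + \frac{5 i \sqrt{852359}}{21309024} \approx 3.285 \cdot 10^{-7} + 0.00021663 i$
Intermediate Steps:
$k{\left(M \right)} = - 5 M$
$C = -13$ ($C = -1 - 12 = -13$)
$a{\left(f,O \right)} = O + f$
$q = - 5 i \sqrt{852359}$ ($q = - 5 \sqrt{-483611 - 368748} = - 5 \sqrt{-852359} = - 5 i \sqrt{852359} \approx - 4616.2 i$)
$\frac{1}{S{\left(a{\left(C,k{\left(-4 \right)} \right)} \right)} + q} = \frac{1}{\left(\left(-5\right) \left(-4\right) - 13\right) - 5 i \sqrt{852359}} = \frac{1}{\left(20 - 13\right) - 5 i \sqrt{852359}} = \frac{1}{7 - 5 i \sqrt{852359}}$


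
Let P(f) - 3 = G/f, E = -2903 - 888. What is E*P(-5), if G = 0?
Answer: -11373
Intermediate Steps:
E = -3791
P(f) = 3 (P(f) = 3 + 0/f = 3 + 0 = 3)
E*P(-5) = -3791*3 = -11373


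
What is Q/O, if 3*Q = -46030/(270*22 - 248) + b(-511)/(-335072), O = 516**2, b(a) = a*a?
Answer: -1409138741/126952846004736 ≈ -1.1100e-5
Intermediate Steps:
b(a) = a**2
O = 266256
Q = -1409138741/476807456 (Q = (-46030/(270*22 - 248) + (-511)**2/(-335072))/3 = (-46030/(5940 - 248) + 261121*(-1/335072))/3 = (-46030/5692 - 261121/335072)/3 = (-46030*1/5692 - 261121/335072)/3 = (-23015/2846 - 261121/335072)/3 = (1/3)*(-4227416223/476807456) = -1409138741/476807456 ≈ -2.9554)
Q/O = -1409138741/476807456/266256 = -1409138741/476807456*1/266256 = -1409138741/126952846004736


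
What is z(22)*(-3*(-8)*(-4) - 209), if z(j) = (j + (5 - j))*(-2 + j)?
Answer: -30500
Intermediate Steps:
z(j) = -10 + 5*j (z(j) = 5*(-2 + j) = -10 + 5*j)
z(22)*(-3*(-8)*(-4) - 209) = (-10 + 5*22)*(-3*(-8)*(-4) - 209) = (-10 + 110)*(24*(-4) - 209) = 100*(-96 - 209) = 100*(-305) = -30500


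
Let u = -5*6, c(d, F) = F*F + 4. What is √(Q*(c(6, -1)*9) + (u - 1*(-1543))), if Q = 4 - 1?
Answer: 4*√103 ≈ 40.596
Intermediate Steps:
c(d, F) = 4 + F² (c(d, F) = F² + 4 = 4 + F²)
u = -30
Q = 3
√(Q*(c(6, -1)*9) + (u - 1*(-1543))) = √(3*((4 + (-1)²)*9) + (-30 - 1*(-1543))) = √(3*((4 + 1)*9) + (-30 + 1543)) = √(3*(5*9) + 1513) = √(3*45 + 1513) = √(135 + 1513) = √1648 = 4*√103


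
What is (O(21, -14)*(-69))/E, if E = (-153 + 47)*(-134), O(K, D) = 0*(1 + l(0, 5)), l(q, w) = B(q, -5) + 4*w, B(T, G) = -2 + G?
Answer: 0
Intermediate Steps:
l(q, w) = -7 + 4*w (l(q, w) = (-2 - 5) + 4*w = -7 + 4*w)
O(K, D) = 0 (O(K, D) = 0*(1 + (-7 + 4*5)) = 0*(1 + (-7 + 20)) = 0*(1 + 13) = 0*14 = 0)
E = 14204 (E = -106*(-134) = 14204)
(O(21, -14)*(-69))/E = (0*(-69))/14204 = 0*(1/14204) = 0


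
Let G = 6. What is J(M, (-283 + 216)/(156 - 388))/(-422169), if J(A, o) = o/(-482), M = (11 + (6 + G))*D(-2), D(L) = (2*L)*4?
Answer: 67/47208626256 ≈ 1.4192e-9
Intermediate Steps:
D(L) = 8*L
M = -368 (M = (11 + (6 + 6))*(8*(-2)) = (11 + 12)*(-16) = 23*(-16) = -368)
J(A, o) = -o/482 (J(A, o) = o*(-1/482) = -o/482)
J(M, (-283 + 216)/(156 - 388))/(-422169) = -(-283 + 216)/(482*(156 - 388))/(-422169) = -(-67)/(482*(-232))*(-1/422169) = -(-67)*(-1)/(482*232)*(-1/422169) = -1/482*67/232*(-1/422169) = -67/111824*(-1/422169) = 67/47208626256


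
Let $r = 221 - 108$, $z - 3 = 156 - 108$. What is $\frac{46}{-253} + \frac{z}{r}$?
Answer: $\frac{335}{1243} \approx 0.26951$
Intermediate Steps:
$z = 51$ ($z = 3 + \left(156 - 108\right) = 3 + 48 = 51$)
$r = 113$ ($r = 221 - 108 = 113$)
$\frac{46}{-253} + \frac{z}{r} = \frac{46}{-253} + \frac{51}{113} = 46 \left(- \frac{1}{253}\right) + 51 \cdot \frac{1}{113} = - \frac{2}{11} + \frac{51}{113} = \frac{335}{1243}$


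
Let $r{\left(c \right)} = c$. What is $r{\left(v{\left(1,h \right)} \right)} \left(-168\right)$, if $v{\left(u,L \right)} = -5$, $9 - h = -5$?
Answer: $840$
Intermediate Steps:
$h = 14$ ($h = 9 - -5 = 9 + 5 = 14$)
$r{\left(v{\left(1,h \right)} \right)} \left(-168\right) = \left(-5\right) \left(-168\right) = 840$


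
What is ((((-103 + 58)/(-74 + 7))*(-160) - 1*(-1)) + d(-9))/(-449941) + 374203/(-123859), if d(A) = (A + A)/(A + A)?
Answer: -11279866037847/3733859235373 ≈ -3.0210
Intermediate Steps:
d(A) = 1 (d(A) = (2*A)/((2*A)) = (2*A)*(1/(2*A)) = 1)
((((-103 + 58)/(-74 + 7))*(-160) - 1*(-1)) + d(-9))/(-449941) + 374203/(-123859) = ((((-103 + 58)/(-74 + 7))*(-160) - 1*(-1)) + 1)/(-449941) + 374203/(-123859) = ((-45/(-67)*(-160) + 1) + 1)*(-1/449941) + 374203*(-1/123859) = ((-45*(-1/67)*(-160) + 1) + 1)*(-1/449941) - 374203/123859 = (((45/67)*(-160) + 1) + 1)*(-1/449941) - 374203/123859 = ((-7200/67 + 1) + 1)*(-1/449941) - 374203/123859 = (-7133/67 + 1)*(-1/449941) - 374203/123859 = -7066/67*(-1/449941) - 374203/123859 = 7066/30146047 - 374203/123859 = -11279866037847/3733859235373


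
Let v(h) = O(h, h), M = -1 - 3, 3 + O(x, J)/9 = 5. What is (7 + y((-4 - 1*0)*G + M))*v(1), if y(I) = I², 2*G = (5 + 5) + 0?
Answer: 10494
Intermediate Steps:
O(x, J) = 18 (O(x, J) = -27 + 9*5 = -27 + 45 = 18)
M = -4
G = 5 (G = ((5 + 5) + 0)/2 = (10 + 0)/2 = (½)*10 = 5)
v(h) = 18
(7 + y((-4 - 1*0)*G + M))*v(1) = (7 + ((-4 - 1*0)*5 - 4)²)*18 = (7 + ((-4 + 0)*5 - 4)²)*18 = (7 + (-4*5 - 4)²)*18 = (7 + (-20 - 4)²)*18 = (7 + (-24)²)*18 = (7 + 576)*18 = 583*18 = 10494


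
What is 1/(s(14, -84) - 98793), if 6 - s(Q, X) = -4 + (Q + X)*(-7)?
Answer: -1/99273 ≈ -1.0073e-5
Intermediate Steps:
s(Q, X) = 10 + 7*Q + 7*X (s(Q, X) = 6 - (-4 + (Q + X)*(-7)) = 6 - (-4 + (-7*Q - 7*X)) = 6 - (-4 - 7*Q - 7*X) = 6 + (4 + 7*Q + 7*X) = 10 + 7*Q + 7*X)
1/(s(14, -84) - 98793) = 1/((10 + 7*14 + 7*(-84)) - 98793) = 1/((10 + 98 - 588) - 98793) = 1/(-480 - 98793) = 1/(-99273) = -1/99273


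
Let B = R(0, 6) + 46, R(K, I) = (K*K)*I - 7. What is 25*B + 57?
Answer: 1032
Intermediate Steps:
R(K, I) = -7 + I*K² (R(K, I) = K²*I - 7 = I*K² - 7 = -7 + I*K²)
B = 39 (B = (-7 + 6*0²) + 46 = (-7 + 6*0) + 46 = (-7 + 0) + 46 = -7 + 46 = 39)
25*B + 57 = 25*39 + 57 = 975 + 57 = 1032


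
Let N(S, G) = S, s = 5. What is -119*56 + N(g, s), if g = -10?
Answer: -6674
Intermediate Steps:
-119*56 + N(g, s) = -119*56 - 10 = -6664 - 10 = -6674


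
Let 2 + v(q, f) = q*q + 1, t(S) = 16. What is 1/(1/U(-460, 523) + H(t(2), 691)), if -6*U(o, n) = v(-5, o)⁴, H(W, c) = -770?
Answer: -55296/42577921 ≈ -0.0012987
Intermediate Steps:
v(q, f) = -1 + q² (v(q, f) = -2 + (q*q + 1) = -2 + (q² + 1) = -2 + (1 + q²) = -1 + q²)
U(o, n) = -55296 (U(o, n) = -(-1 + (-5)²)⁴/6 = -(-1 + 25)⁴/6 = -⅙*24⁴ = -⅙*331776 = -55296)
1/(1/U(-460, 523) + H(t(2), 691)) = 1/(1/(-55296) - 770) = 1/(-1/55296 - 770) = 1/(-42577921/55296) = -55296/42577921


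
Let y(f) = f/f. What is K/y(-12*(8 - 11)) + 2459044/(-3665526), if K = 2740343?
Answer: 5022398028187/1832763 ≈ 2.7403e+6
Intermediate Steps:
y(f) = 1
K/y(-12*(8 - 11)) + 2459044/(-3665526) = 2740343/1 + 2459044/(-3665526) = 2740343*1 + 2459044*(-1/3665526) = 2740343 - 1229522/1832763 = 5022398028187/1832763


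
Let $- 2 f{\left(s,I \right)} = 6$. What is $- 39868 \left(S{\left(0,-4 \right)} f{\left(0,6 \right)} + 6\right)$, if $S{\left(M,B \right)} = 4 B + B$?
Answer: $-2631288$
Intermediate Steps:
$f{\left(s,I \right)} = -3$ ($f{\left(s,I \right)} = \left(- \frac{1}{2}\right) 6 = -3$)
$S{\left(M,B \right)} = 5 B$
$- 39868 \left(S{\left(0,-4 \right)} f{\left(0,6 \right)} + 6\right) = - 39868 \left(5 \left(-4\right) \left(-3\right) + 6\right) = - 39868 \left(\left(-20\right) \left(-3\right) + 6\right) = - 39868 \left(60 + 6\right) = \left(-39868\right) 66 = -2631288$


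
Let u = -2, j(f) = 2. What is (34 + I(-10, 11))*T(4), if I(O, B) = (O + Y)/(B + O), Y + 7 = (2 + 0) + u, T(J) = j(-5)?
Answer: 34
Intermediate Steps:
T(J) = 2
Y = -7 (Y = -7 + ((2 + 0) - 2) = -7 + (2 - 2) = -7 + 0 = -7)
I(O, B) = (-7 + O)/(B + O) (I(O, B) = (O - 7)/(B + O) = (-7 + O)/(B + O))
(34 + I(-10, 11))*T(4) = (34 + (-7 - 10)/(11 - 10))*2 = (34 - 17/1)*2 = (34 + 1*(-17))*2 = (34 - 17)*2 = 17*2 = 34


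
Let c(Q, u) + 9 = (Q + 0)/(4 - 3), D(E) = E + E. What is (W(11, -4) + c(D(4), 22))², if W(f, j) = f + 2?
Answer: 144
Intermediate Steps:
W(f, j) = 2 + f
D(E) = 2*E
c(Q, u) = -9 + Q (c(Q, u) = -9 + (Q + 0)/(4 - 3) = -9 + Q/1 = -9 + Q*1 = -9 + Q)
(W(11, -4) + c(D(4), 22))² = ((2 + 11) + (-9 + 2*4))² = (13 + (-9 + 8))² = (13 - 1)² = 12² = 144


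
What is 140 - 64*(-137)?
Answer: 8908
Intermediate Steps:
140 - 64*(-137) = 140 + 8768 = 8908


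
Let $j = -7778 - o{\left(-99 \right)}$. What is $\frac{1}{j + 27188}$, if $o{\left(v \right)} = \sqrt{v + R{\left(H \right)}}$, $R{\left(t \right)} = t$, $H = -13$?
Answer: $\frac{9705}{188374106} + \frac{i \sqrt{7}}{94187053} \approx 5.152 \cdot 10^{-5} + 2.809 \cdot 10^{-8} i$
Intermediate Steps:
$o{\left(v \right)} = \sqrt{-13 + v}$ ($o{\left(v \right)} = \sqrt{v - 13} = \sqrt{-13 + v}$)
$j = -7778 - 4 i \sqrt{7}$ ($j = -7778 - \sqrt{-13 - 99} = -7778 - \sqrt{-112} = -7778 - 4 i \sqrt{7} \approx -7778.0 - 10.583 i$)
$\frac{1}{j + 27188} = \frac{1}{\left(-7778 - 4 i \sqrt{7}\right) + 27188} = \frac{1}{19410 - 4 i \sqrt{7}}$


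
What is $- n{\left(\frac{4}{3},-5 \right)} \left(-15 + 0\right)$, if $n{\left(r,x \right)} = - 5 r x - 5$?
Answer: $425$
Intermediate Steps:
$n{\left(r,x \right)} = -5 - 5 r x$ ($n{\left(r,x \right)} = - 5 r x - 5 = -5 - 5 r x$)
$- n{\left(\frac{4}{3},-5 \right)} \left(-15 + 0\right) = - (-5 - 5 \cdot \frac{4}{3} \left(-5\right)) \left(-15 + 0\right) = - (-5 - 5 \cdot 4 \cdot \frac{1}{3} \left(-5\right)) \left(-15\right) = - (-5 - \frac{20}{3} \left(-5\right)) \left(-15\right) = - (-5 + \frac{100}{3}) \left(-15\right) = \left(-1\right) \frac{85}{3} \left(-15\right) = \left(- \frac{85}{3}\right) \left(-15\right) = 425$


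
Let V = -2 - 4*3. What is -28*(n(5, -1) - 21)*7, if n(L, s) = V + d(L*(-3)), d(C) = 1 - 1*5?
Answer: 7644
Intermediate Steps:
d(C) = -4 (d(C) = 1 - 5 = -4)
V = -14 (V = -2 - 12 = -14)
n(L, s) = -18 (n(L, s) = -14 - 4 = -18)
-28*(n(5, -1) - 21)*7 = -28*(-18 - 21)*7 = -28*(-39)*7 = 1092*7 = 7644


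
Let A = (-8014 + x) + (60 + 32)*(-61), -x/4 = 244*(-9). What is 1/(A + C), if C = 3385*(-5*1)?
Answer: -1/21767 ≈ -4.5941e-5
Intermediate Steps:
x = 8784 (x = -976*(-9) = -4*(-2196) = 8784)
C = -16925 (C = 3385*(-5) = -16925)
A = -4842 (A = (-8014 + 8784) + (60 + 32)*(-61) = 770 + 92*(-61) = 770 - 5612 = -4842)
1/(A + C) = 1/(-4842 - 16925) = 1/(-21767) = -1/21767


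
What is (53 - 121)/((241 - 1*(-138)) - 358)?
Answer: -68/21 ≈ -3.2381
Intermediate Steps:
(53 - 121)/((241 - 1*(-138)) - 358) = -68/((241 + 138) - 358) = -68/(379 - 358) = -68/21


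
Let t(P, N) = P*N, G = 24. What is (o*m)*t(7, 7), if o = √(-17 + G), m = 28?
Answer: 1372*√7 ≈ 3630.0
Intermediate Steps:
t(P, N) = N*P
o = √7 (o = √(-17 + 24) = √7 ≈ 2.6458)
(o*m)*t(7, 7) = (√7*28)*(7*7) = (28*√7)*49 = 1372*√7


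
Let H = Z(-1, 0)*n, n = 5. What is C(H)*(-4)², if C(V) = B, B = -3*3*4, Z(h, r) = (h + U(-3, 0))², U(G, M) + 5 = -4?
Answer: -576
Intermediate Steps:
U(G, M) = -9 (U(G, M) = -5 - 4 = -9)
Z(h, r) = (-9 + h)² (Z(h, r) = (h - 9)² = (-9 + h)²)
H = 500 (H = (-9 - 1)²*5 = (-10)²*5 = 100*5 = 500)
B = -36 (B = -9*4 = -36)
C(V) = -36
C(H)*(-4)² = -36*(-4)² = -36*16 = -576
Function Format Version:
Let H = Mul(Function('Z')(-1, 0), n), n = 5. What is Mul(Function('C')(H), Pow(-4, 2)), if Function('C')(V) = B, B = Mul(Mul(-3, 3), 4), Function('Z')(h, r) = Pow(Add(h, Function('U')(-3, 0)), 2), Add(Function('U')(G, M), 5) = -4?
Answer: -576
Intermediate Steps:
Function('U')(G, M) = -9 (Function('U')(G, M) = Add(-5, -4) = -9)
Function('Z')(h, r) = Pow(Add(-9, h), 2) (Function('Z')(h, r) = Pow(Add(h, -9), 2) = Pow(Add(-9, h), 2))
H = 500 (H = Mul(Pow(Add(-9, -1), 2), 5) = Mul(Pow(-10, 2), 5) = Mul(100, 5) = 500)
B = -36 (B = Mul(-9, 4) = -36)
Function('C')(V) = -36
Mul(Function('C')(H), Pow(-4, 2)) = Mul(-36, Pow(-4, 2)) = Mul(-36, 16) = -576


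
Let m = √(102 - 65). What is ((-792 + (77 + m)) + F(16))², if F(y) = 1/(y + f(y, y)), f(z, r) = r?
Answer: 523486529/1024 - 22879*√37/16 ≈ 5.0252e+5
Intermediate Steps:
m = √37 ≈ 6.0828
F(y) = 1/(2*y) (F(y) = 1/(y + y) = 1/(2*y))
((-792 + (77 + m)) + F(16))² = ((-792 + (77 + √37)) + (½)/16)² = ((-715 + √37) + (½)*(1/16))² = ((-715 + √37) + 1/32)² = (-22879/32 + √37)²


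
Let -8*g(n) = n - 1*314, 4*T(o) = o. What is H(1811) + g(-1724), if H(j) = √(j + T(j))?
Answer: 1019/4 + √9055/2 ≈ 302.33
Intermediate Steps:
T(o) = o/4
g(n) = 157/4 - n/8 (g(n) = -(n - 1*314)/8 = -(n - 314)/8 = -(-314 + n)/8 = 157/4 - n/8)
H(j) = √5*√j/2 (H(j) = √(j + j/4) = √(5*j/4) = √5*√j/2)
H(1811) + g(-1724) = √5*√1811/2 + (157/4 - ⅛*(-1724)) = √9055/2 + (157/4 + 431/2) = √9055/2 + 1019/4 = 1019/4 + √9055/2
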